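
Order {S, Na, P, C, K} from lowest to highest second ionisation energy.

P < S < C < K < Na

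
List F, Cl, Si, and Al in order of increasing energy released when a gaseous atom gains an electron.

Al < Si < F < Cl

EA tends to increase across a period and decrease down a group, though the pattern is less regular than for IE or radius.
Here both period and group differ, so the two effects have to be weighed against each other.
Si > Al: both are in period 3; the period trend gives Si the larger value.
F > Si: relative to Si, both the across-period and down-group shifts push F's electron affinity up.
Cl > F: this pair runs against the simple trend — see the exception note.
Note the exception: Cl has a higher electron affinity than F, contrary to the simple trend — F's small 2p subshell makes the incoming electron feel strong e⁻–e⁻ repulsion, so Cl actually releases more energy on gaining an electron.
Approximate values (kJ/mol): F 328, Al 42, Si 134, Cl 349.
So from lowest to highest: Al < Si < F < Cl.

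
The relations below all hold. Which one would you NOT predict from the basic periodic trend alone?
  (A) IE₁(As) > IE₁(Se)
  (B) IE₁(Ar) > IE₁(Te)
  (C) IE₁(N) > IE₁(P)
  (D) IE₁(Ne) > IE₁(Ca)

(A)

The general trend: IE₁ increases across a period and decreases down a group.
(A) As (period 4, group 15) vs Se (period 4, group 16): the stated order contradicts the simple trend.
(B) Ar (period 3, group 18) vs Te (period 5, group 16): the stated order agrees with the simple trend.
(C) N (period 2, group 15) vs P (period 3, group 15): the stated order agrees with the simple trend.
(D) Ne (period 2, group 18) vs Ca (period 4, group 2): the stated order agrees with the simple trend.
The exception is (A): Se (4p⁴) ionizes more easily than half-filled As (4p³).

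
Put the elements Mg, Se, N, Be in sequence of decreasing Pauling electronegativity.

Be is in period 2, group 2; N is in period 2, group 15; Mg is in period 3, group 2; Se is in period 4, group 16.
Electronegativity increases across a period and decreases down a group, tracking effective nuclear charge and atomic size.
Here both period and group differ, so the two effects have to be weighed against each other.
Be > Mg: Be sits above Mg in group 2, so the down-group effect alone puts Be higher.
Se > Be: the two effects oppose for this pair; the across-period effect wins (2.55 vs 1.57).
N > Se: period and group pull opposite ways; the down-group shift dominates (3.04 vs 2.55).
For reference (Pauling): Be 1.57, N 3.04, Mg 1.31, Se 2.55.
So from highest to lowest: N > Se > Be > Mg.

N, Se, Be, Mg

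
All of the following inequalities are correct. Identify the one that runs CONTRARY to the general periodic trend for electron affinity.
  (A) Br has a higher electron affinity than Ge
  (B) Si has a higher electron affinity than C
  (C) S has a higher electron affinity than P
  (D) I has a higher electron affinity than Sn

(B)

The general trend: electron affinity increases across a period and decreases down a group.
(A) Br (period 4, group 17) vs Ge (period 4, group 14): the stated order agrees with the simple trend.
(B) Si (period 3, group 14) vs C (period 2, group 14): the stated order contradicts the simple trend.
(C) S (period 3, group 16) vs P (period 3, group 15): the stated order agrees with the simple trend.
(D) I (period 5, group 17) vs Sn (period 5, group 14): the stated order agrees with the simple trend.
The exception is (B): Si's larger, more diffuse 3p orbitals accept an added electron slightly more readily than C's compact 2p.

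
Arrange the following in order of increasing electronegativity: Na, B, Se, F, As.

B is in period 2, group 13; F is in period 2, group 17; Na is in period 3, group 1; As is in period 4, group 15; Se is in period 4, group 16.
Smaller atoms with higher effective nuclear charge are more electronegative.
These span different periods and groups, so the two trends combine.
B > Na: relative to Na, both the across-period and down-group shifts push B's electronegativity up.
As > B: the two effects oppose for this pair; the across-period effect wins (2.18 vs 2.04).
Se > As: both are in period 4; the period trend gives Se the larger value.
F > Se: both effects reinforce here, so F is clearly the higher of the two.
Tabulated electronegativity (Pauling): B 2.04, F 3.98, Na 0.93, As 2.18, Se 2.55.
So from lowest to highest: Na < B < As < Se < F.

Na, B, As, Se, F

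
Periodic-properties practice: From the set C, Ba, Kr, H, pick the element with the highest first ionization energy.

Kr

IE₁ increases left→right with effective nuclear charge and decreases top→bottom as the valence shell moves farther out.
These span different periods and groups, so the two trends combine.
C > Ba: both effects reinforce here, so C is clearly the higher of the two.
H > C: period and group pull opposite ways; the down-group shift dominates (1312 vs 1086 kJ/mol).
Kr > H: the two effects oppose for this pair; the across-period effect wins (1351 vs 1312 kJ/mol).
For reference (kJ/mol): H 1312, C 1086, Kr 1351, Ba 503.
The highest first ionization energy among these belongs to Kr.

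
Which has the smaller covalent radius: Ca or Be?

Be

Atomic radius shrinks across a period as nuclear charge pulls the same shell inward, and grows down a group as new shells are added.
All are in group 2, so atomic radius increases down the group.
So Be has the smaller covalent radius (Be < Ca).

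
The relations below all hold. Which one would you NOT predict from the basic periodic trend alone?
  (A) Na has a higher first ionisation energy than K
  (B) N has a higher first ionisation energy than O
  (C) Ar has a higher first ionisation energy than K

The general trend: first ionisation energy increases across a period and decreases down a group.
(A) Na (period 3, group 1) vs K (period 4, group 1): the stated order agrees with the simple trend.
(B) N (period 2, group 15) vs O (period 2, group 16): the stated order contradicts the simple trend.
(C) Ar (period 3, group 18) vs K (period 4, group 1): the stated order agrees with the simple trend.
The exception is (B): pairing an electron in O's 2p⁴ costs repulsion energy, so O ionizes more easily than half-filled N (2p³).

(B)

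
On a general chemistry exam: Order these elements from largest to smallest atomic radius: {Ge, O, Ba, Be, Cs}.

Cs, Ba, Ge, Be, O

Be is in period 2, group 2; O is in period 2, group 16; Ge is in period 4, group 14; Cs is in period 6, group 1; Ba is in period 6, group 2.
Moving right in a period, electrons are added to the same shell under a stronger nuclear pull, so atoms get smaller; moving down, a new shell is opened and atoms get larger.
These span different periods and groups, so the two trends combine.
Be > O: both are in period 2; the period trend gives Be the larger value.
Ge > Be: period and group pull opposite ways; the down-group shift dominates (121 vs 102 pm).
Ba > Ge: both effects reinforce here, so Ba is clearly the larger of the two.
Cs > Ba: both are in period 6; the period trend gives Cs the larger value.
For reference (pm): Be 102, O 63, Ge 121, Cs 232, Ba 196.
So from largest to smallest: Cs > Ba > Ge > Be > O.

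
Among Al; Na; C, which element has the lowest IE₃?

Al

The third ionization energy removes an electron from the +2 ion. For each element: Al²⁺ still has 1 valence electron; Na²⁺ is already 1 electron into the core; C²⁺ still has 2 valence electrons.
Breaking into a closed-shell core is much more expensive than removing a leftover valence electron — Na has the largest IE_3 here.
Valence configurations: Al²⁺ [Ne]3s¹, C²⁺ [He]2s².
The numbers (kJ/mol): Al 2745, Na 6910, C 4620.
Putting it together, IE_3: Al < C < Na.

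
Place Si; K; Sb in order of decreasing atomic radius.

K > Sb > Si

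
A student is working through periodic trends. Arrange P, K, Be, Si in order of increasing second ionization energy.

Si < Be < P < K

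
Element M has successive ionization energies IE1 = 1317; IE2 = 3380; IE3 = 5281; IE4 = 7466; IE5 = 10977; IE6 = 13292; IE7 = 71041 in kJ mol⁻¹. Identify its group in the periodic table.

Group 16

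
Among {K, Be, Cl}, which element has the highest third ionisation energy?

After 2 electrons have been removed, what remains? K²⁺ is already 1 electron into the core; Be²⁺ is the bare [He] core; Cl²⁺ still has 5 valence electrons.
Breaking into a closed-shell core is much more expensive than removing a leftover valence electron — K and Be have the largest IE_3 here.
The numbers (kJ/mol): K 4420, Be 14849, Cl 3822.
So the third ionization energies run Cl < K < Be.

Be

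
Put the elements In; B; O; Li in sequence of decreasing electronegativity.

O > B > In > Li

EN rises left→right (higher Z_eff, smaller atoms) and falls top→bottom (larger, more shielded atoms).
Here both period and group differ, so the two effects have to be weighed against each other.
In > Li: the two effects oppose for this pair; the across-period effect wins (1.78 vs 0.98).
B > In: they share group 13; the group trend gives B the larger value.
O > B: both are in period 2; the period trend gives O the larger value.
Tabulated electronegativity (Pauling): Li 0.98, B 2.04, O 3.44, In 1.78.
So from highest to lowest: O > B > In > Li.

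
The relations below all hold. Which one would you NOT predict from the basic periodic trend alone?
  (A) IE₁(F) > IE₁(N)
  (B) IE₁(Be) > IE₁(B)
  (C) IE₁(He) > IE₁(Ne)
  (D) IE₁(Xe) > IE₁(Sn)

(B)

The general trend: first ionisation energy increases across a period and decreases down a group.
(A) F (period 2, group 17) vs N (period 2, group 15): the stated order agrees with the simple trend.
(B) Be (period 2, group 2) vs B (period 2, group 13): the stated order contradicts the simple trend.
(C) He (period 1, group 18) vs Ne (period 2, group 18): the stated order agrees with the simple trend.
(D) Xe (period 5, group 18) vs Sn (period 5, group 14): the stated order agrees with the simple trend.
The exception is (B): removing B's lone 2p electron is easier than breaking Be's filled 2s².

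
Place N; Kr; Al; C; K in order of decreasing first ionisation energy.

First ionization energy rises across a period (greater Z_eff holds electrons more tightly) and falls down a group (valence electrons are farther from the nucleus).
Neither a single period nor a single group — weigh both effects.
Al > K: relative to K, both the across-period and down-group shifts push Al's first ionization energy up.
C > Al: relative to Al, both the across-period and down-group shifts push C's first ionization energy up.
Kr > C: the two effects oppose for this pair; the across-period effect wins (1351 vs 1086 kJ/mol).
N > Kr: period and group pull opposite ways; the down-group shift dominates (1402 vs 1351 kJ/mol).
Approximate values (kJ/mol): C 1086, N 1402, Al 578, K 419, Kr 1351.
So from highest to lowest: N > Kr > C > Al > K.

N > Kr > C > Al > K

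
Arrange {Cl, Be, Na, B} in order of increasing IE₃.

B < Cl < Na < Be

The third ionization energy removes an electron from the +2 ion. For each element: Cl²⁺ still has 5 valence electrons; Be²⁺ is the bare [He] core; Na²⁺ is already 1 electron into the core; B²⁺ still has 1 valence electron.
Breaking into a closed-shell core is much more expensive than removing a leftover valence electron — Na and Be have the largest IE_3 here.
Valence configurations: Cl²⁺ [Ne]3s²3p³, B²⁺ [He]2s¹.
The numbers (kJ/mol): Cl 3822, Be 14849, Na 6910, B 3660.
So the third ionization energies run B < Cl < Na < Be.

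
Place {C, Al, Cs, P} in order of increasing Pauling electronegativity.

Cs < Al < P < C

C is in period 2, group 14; Al is in period 3, group 13; P is in period 3, group 15; Cs is in period 6, group 1.
EN rises left→right (higher Z_eff, smaller atoms) and falls top→bottom (larger, more shielded atoms).
Neither a single period nor a single group — weigh both effects.
Al > Cs: relative to Cs, both the across-period and down-group shifts push Al's electronegativity up.
P > Al: P lies to the right of Al in period 3, so the across-period effect alone puts P higher.
C > P: the two effects oppose for this pair; the down-group effect wins (2.55 vs 2.19).
Tabulated electronegativity (Pauling): C 2.55, Al 1.61, P 2.19, Cs 0.79.
So from lowest to highest: Cs < Al < P < C.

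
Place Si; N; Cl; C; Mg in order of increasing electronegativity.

C is in period 2, group 14; N is in period 2, group 15; Mg is in period 3, group 2; Si is in period 3, group 14; Cl is in period 3, group 17.
Atoms toward the upper right of the periodic table pull bonding electrons most strongly.
These span different periods and groups, so the two trends combine.
Si > Mg: both are in period 3; the period trend gives Si the larger value.
C > Si: C sits above Si in group 14, so the down-group effect alone puts C higher.
N > C: N lies to the right of C in period 2, so the across-period effect alone puts N higher.
Cl > N: period and group pull opposite ways; the across-period shift dominates (3.16 vs 3.04).
For reference (Pauling): C 2.55, N 3.04, Mg 1.31, Si 1.90, Cl 3.16.
So from lowest to highest: Mg < Si < C < N < Cl.

Mg, Si, C, N, Cl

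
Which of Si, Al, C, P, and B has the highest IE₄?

IE_4 is the cost of taking one more electron from the +3 cation: Si³⁺ still has 1 valence electron; Al³⁺ is the bare [Ne] core; C³⁺ still has 1 valence electron; P³⁺ still has 2 valence electrons; B³⁺ is the bare [He] core.
Breaking into a closed-shell core is much more expensive than removing a leftover valence electron — Al and B have the largest IE_4 here.
Valence configurations: Si³⁺ [Ne]3s¹, C³⁺ [He]2s¹, P³⁺ [Ne]3s².
Tabulated IE_4 (kJ/mol): Si 4356, Al 11577, C 6223, P 4964, B 25026.
Overall IE_4 order: Si < P < C < Al < B.

B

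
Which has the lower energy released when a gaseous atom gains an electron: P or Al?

Al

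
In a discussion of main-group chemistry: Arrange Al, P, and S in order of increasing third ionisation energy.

Al < P < S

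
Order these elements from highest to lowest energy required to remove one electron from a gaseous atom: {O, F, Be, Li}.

F > O > Be > Li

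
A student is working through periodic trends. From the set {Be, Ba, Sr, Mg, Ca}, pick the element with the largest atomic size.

Atomic radius shrinks across a period as nuclear charge pulls the same shell inward, and grows down a group as new shells are added.
All are in group 2, so atomic radius increases down the group.
The largest atomic size among these belongs to Ba.

Ba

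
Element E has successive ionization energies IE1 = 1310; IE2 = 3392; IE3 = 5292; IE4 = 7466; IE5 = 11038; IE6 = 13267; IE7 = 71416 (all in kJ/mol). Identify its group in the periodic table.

Look for the largest jump between consecutive ionization energies: IE7/IE6 ≈ 5.4, far larger than any earlier ratio.
That jump marks the point where a core electron is being removed. So the atom has 6 valence electrons.
A main-group element with 6 valence electrons is in group 16.

Group 16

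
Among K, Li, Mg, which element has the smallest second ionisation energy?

Mg

After 1 electron has been removed, what remains? K⁺ is the bare [Ar] core; Li⁺ is the bare [He] core; Mg⁺ still has 1 valence electron.
Core electrons are held far more tightly than valence electrons, so K and Li top the IE_2 order.
Tabulated IE_2 (kJ/mol): K 3052, Li 7298, Mg 1451.
Hence IE_2: Mg < K < Li.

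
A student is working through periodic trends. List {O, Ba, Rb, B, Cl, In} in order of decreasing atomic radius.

Rb, Ba, In, Cl, B, O

B is in period 2, group 13; O is in period 2, group 16; Cl is in period 3, group 17; Rb is in period 5, group 1; In is in period 5, group 13; Ba is in period 6, group 2.
Moving right in a period, electrons are added to the same shell under a stronger nuclear pull, so atoms get smaller; moving down, a new shell is opened and atoms get larger.
Neither a single period nor a single group — weigh both effects.
B > O: B lies to the left of O in period 2, so the across-period effect alone puts B larger.
Cl > B: period and group pull opposite ways; the down-group shift dominates (99 vs 85 pm).
In > Cl: both effects reinforce here, so In is clearly the larger of the two.
Ba > In: relative to In, both the across-period and down-group shifts push Ba's atomic radius up.
Rb > Ba: the two effects oppose for this pair; the across-period effect wins (210 vs 196 pm).
Tabulated atomic radius (pm): B 85, O 63, Cl 99, Rb 210, In 142, Ba 196.
So from largest to smallest: Rb > Ba > In > Cl > B > O.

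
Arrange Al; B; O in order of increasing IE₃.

Al < B < O

The third ionization energy removes an electron from the +2 ion. For each element: Al²⁺ still has 1 valence electron; B²⁺ still has 1 valence electron; O²⁺ still has 4 valence electrons.
All are still removing valence electrons, so compare the +2 ions as you would atoms: IE_3 generally rises across a period (higher Z_eff) and falls down a group (larger shell), subject to the usual subshell exceptions.
Valence configurations: Al²⁺ [Ne]3s¹, B²⁺ [He]2s¹, O²⁺ [He]2s²2p².
The numbers (kJ/mol): Al 2745, B 3660, O 5300.
So the third ionization energies run Al < B < O.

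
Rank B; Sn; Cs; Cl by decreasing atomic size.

Cs > Sn > Cl > B

Moving right in a period, electrons are added to the same shell under a stronger nuclear pull, so atoms get smaller; moving down, a new shell is opened and atoms get larger.
Here both period and group differ, so the two effects have to be weighed against each other.
Cl > B: period and group pull opposite ways; the down-group shift dominates (99 vs 85 pm).
Sn > Cl: relative to Cl, both the across-period and down-group shifts push Sn's atomic radius up.
Cs > Sn: relative to Sn, both the across-period and down-group shifts push Cs's atomic radius up.
Approximate values (pm): B 85, Cl 99, Sn 140, Cs 232.
So from largest to smallest: Cs > Sn > Cl > B.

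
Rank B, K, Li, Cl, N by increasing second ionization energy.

Cl, B, N, K, Li

The second ionization energy removes an electron from the +1 ion. For each element: B⁺ still has 2 valence electrons; K⁺ is the bare [Ar] core; Li⁺ is the bare [He] core; Cl⁺ still has 6 valence electrons; N⁺ still has 4 valence electrons.
Core electrons are held far more tightly than valence electrons, so K and Li top the IE_2 order.
Valence configurations: B⁺ [He]2s², Cl⁺ [Ne]3s²3p⁴, N⁺ [He]2s²2p².
The numbers (kJ/mol): B 2427, K 3052, Li 7298, Cl 2298, N 2856.
Overall IE_2 order: Cl < B < N < K < Li.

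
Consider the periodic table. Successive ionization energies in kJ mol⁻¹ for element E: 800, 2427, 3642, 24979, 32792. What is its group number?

Group 13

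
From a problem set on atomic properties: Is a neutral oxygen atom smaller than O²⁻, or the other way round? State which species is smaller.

Forming O²⁻ adds 2 electrons to O. More electron–electron repulsion in the same shell, with unchanged nuclear charge, lets the cloud expand.
An anion is larger than its parent atom: O²⁻ > O.

O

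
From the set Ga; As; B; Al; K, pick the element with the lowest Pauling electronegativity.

K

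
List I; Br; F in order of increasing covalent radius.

F, Br, I

F is in period 2, group 17; Br is in period 4, group 17; I is in period 5, group 17.
Atomic radius shrinks across a period as nuclear charge pulls the same shell inward, and grows down a group as new shells are added.
All are in group 17, so atomic radius increases down the group.
So from smallest to largest: F < Br < I.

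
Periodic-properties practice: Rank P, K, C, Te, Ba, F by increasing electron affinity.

C is in period 2, group 14; F is in period 2, group 17; P is in period 3, group 15; K is in period 4, group 1; Te is in period 5, group 16; Ba is in period 6, group 2.
Adding an electron releases more energy for atoms nearer the top right (short of the noble gases).
These span different periods and groups, so the two trends combine.
K > Ba: the two effects oppose for this pair; the down-group effect wins (48 vs 14 kJ/mol).
P > K: both effects reinforce here, so P is clearly the higher of the two.
C > P: period and group pull opposite ways; the down-group shift dominates (122 vs 72 kJ/mol).
Te > C: the two effects oppose for this pair; the across-period effect wins (190 vs 122 kJ/mol).
F > Te: both effects reinforce here, so F is clearly the higher of the two.
For reference (kJ/mol): C 122, F 328, P 72, K 48, Te 190, Ba 14.
So from lowest to highest: Ba < K < P < C < Te < F.

Ba < K < P < C < Te < F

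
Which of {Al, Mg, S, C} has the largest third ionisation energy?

Mg

Consider each +2 ion: Al²⁺ still has 1 valence electron; Mg²⁺ is the bare [Ne] core; S²⁺ still has 4 valence electrons; C²⁺ still has 2 valence electrons.
Pulling an electron out of a noble-gas core costs far more than removing a remaining valence electron, so Mg sits at the high end of IE_3.
Valence configurations: Al²⁺ [Ne]3s¹, S²⁺ [Ne]3s²3p², C²⁺ [He]2s².
Approximate IE_3 values (kJ/mol): Al 2745, Mg 7733, S 3357, C 4620.
Putting it together, IE_3: Al < S < C < Mg.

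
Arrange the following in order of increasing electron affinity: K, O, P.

K, P, O

O is in period 2, group 16; P is in period 3, group 15; K is in period 4, group 1.
EA tends to increase across a period and decrease down a group, though the pattern is less regular than for IE or radius.
Here both period and group differ, so the two effects have to be weighed against each other.
P > K: both effects reinforce here, so P is clearly the higher of the two.
O > P: relative to P, both the across-period and down-group shifts push O's electron affinity up.
For reference (kJ/mol): O 141, P 72, K 48.
So from lowest to highest: K < P < O.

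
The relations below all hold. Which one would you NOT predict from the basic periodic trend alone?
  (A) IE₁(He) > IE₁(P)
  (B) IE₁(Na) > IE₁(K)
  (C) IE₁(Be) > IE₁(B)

(C)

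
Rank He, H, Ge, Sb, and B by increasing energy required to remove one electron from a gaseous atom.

Ge, B, Sb, H, He

H is in period 1, group 1; He is in period 1, group 18; B is in period 2, group 13; Ge is in period 4, group 14; Sb is in period 5, group 15.
Removing the outermost electron gets harder across a period and easier down a group.
Here both period and group differ, so the two effects have to be weighed against each other.
B > Ge: the two effects oppose for this pair; the down-group effect wins (801 vs 762 kJ/mol).
Sb > B: period and group pull opposite ways; the across-period shift dominates (831 vs 801 kJ/mol).
H > Sb: the two effects oppose for this pair; the down-group effect wins (1312 vs 831 kJ/mol).
He > H: both are in period 1; the period trend gives He the larger value.
Approximate values (kJ/mol): H 1312, He 2372, B 801, Ge 762, Sb 831.
So from lowest to highest: Ge < B < Sb < H < He.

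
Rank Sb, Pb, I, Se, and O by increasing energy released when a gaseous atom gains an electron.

Pb, Sb, O, Se, I

O is in period 2, group 16; Se is in period 4, group 16; Sb is in period 5, group 15; I is in period 5, group 17; Pb is in period 6, group 14.
Electron affinity generally becomes more exothermic across a period toward the halogens and less exothermic down a group.
Neither a single period nor a single group — weigh both effects.
Sb > Pb: relative to Pb, both the across-period and down-group shifts push Sb's electron affinity up.
O > Sb: both effects reinforce here, so O is clearly the higher of the two.
Se > O: this pair runs against the simple trend — see the exception note.
I > Se: the two effects oppose for this pair; the across-period effect wins (295 vs 195 kJ/mol).
Note the exception: Se has a higher electron affinity than O, contrary to the simple trend — O's compact 2p subshell gives strong electron–electron repulsion on the added electron.
Tabulated electron affinity (kJ/mol): O 141, Se 195, Sb 103, I 295, Pb 35.
So from lowest to highest: Pb < Sb < O < Se < I.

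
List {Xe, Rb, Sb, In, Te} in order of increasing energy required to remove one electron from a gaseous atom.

Rb, In, Sb, Te, Xe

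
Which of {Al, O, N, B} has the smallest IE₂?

After 1 electron has been removed, what remains? Al⁺ still has 2 valence electrons; O⁺ still has 5 valence electrons; N⁺ still has 4 valence electrons; B⁺ still has 2 valence electrons.
All are still removing valence electrons, so compare the +1 ions as you would atoms: IE_2 generally rises across a period (higher Z_eff) and falls down a group (larger shell), subject to the usual subshell exceptions.
Valence configurations: Al⁺ [Ne]3s², O⁺ [He]2s²2p³, N⁺ [He]2s²2p², B⁺ [He]2s².
The numbers (kJ/mol): Al 1817, O 3388, N 2856, B 2427.
Hence IE_2: Al < B < N < O.

Al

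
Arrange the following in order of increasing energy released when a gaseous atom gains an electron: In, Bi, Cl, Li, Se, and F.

Li is in period 2, group 1; F is in period 2, group 17; Cl is in period 3, group 17; Se is in period 4, group 16; In is in period 5, group 13; Bi is in period 6, group 15.
Electron affinity generally becomes more exothermic across a period toward the halogens and less exothermic down a group.
These span different periods and groups, so the two trends combine.
Li > In: period and group pull opposite ways; the down-group shift dominates (60 vs 29 kJ/mol).
Bi > Li: period and group pull opposite ways; the across-period shift dominates (91 vs 60 kJ/mol).
Se > Bi: relative to Bi, both the across-period and down-group shifts push Se's electron affinity up.
F > Se: relative to Se, both the across-period and down-group shifts push F's electron affinity up.
Cl > F: this pair runs against the simple trend — see the exception note.
Note the exception: Cl has a higher electron affinity than F, contrary to the simple trend — F's small 2p subshell makes the incoming electron feel strong e⁻–e⁻ repulsion, so Cl actually releases more energy on gaining an electron.
For reference (kJ/mol): Li 60, F 328, Cl 349, Se 195, In 29, Bi 91.
So from lowest to highest: In < Li < Bi < Se < F < Cl.

In < Li < Bi < Se < F < Cl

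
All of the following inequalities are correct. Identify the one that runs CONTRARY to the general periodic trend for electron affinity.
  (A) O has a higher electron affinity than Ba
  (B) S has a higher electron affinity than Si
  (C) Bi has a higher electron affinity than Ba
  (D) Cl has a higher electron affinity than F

The general trend: electron affinity increases across a period and decreases down a group.
(A) O (period 2, group 16) vs Ba (period 6, group 2): the stated order agrees with the simple trend.
(B) S (period 3, group 16) vs Si (period 3, group 14): the stated order agrees with the simple trend.
(C) Bi (period 6, group 15) vs Ba (period 6, group 2): the stated order agrees with the simple trend.
(D) Cl (period 3, group 17) vs F (period 2, group 17): the stated order contradicts the simple trend.
The exception is (D): F's small 2p subshell makes the incoming electron feel strong e⁻–e⁻ repulsion, so Cl actually releases more energy on gaining an electron.

(D)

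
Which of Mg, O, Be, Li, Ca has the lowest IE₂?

Consider each +1 ion: Mg⁺ still has 1 valence electron; O⁺ still has 5 valence electrons; Be⁺ still has 1 valence electron; Li⁺ is the bare [He] core; Ca⁺ still has 1 valence electron.
Core electrons are held far more tightly than valence electrons, so Li tops the IE_2 order.
Valence configurations: Mg⁺ [Ne]3s¹, O⁺ [He]2s²2p³, Be⁺ [He]2s¹, Ca⁺ [Ar]4s¹.
Tabulated IE_2 (kJ/mol): Mg 1451, O 3388, Be 1757, Li 7298, Ca 1145.
So the second ionization energies run Ca < Mg < Be < O < Li.

Ca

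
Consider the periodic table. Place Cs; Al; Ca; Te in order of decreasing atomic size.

Cs, Ca, Te, Al

Al is in period 3, group 13; Ca is in period 4, group 2; Te is in period 5, group 16; Cs is in period 6, group 1.
Across a period the added protons contract the valence shell; down a group each new principal shell makes the atom larger.
Neither a single period nor a single group — weigh both effects.
Te > Al: the two effects oppose for this pair; the down-group effect wins (136 vs 126 pm).
Ca > Te: the two effects oppose for this pair; the across-period effect wins (171 vs 136 pm).
Cs > Ca: relative to Ca, both the across-period and down-group shifts push Cs's atomic radius up.
Approximate values (pm): Al 126, Ca 171, Te 136, Cs 232.
So from largest to smallest: Cs > Ca > Te > Al.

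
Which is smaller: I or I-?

I

Forming I- adds 1 electron to I. More electron–electron repulsion in the same shell, with unchanged nuclear charge, lets the cloud expand.
An anion is larger than its parent atom: I- > I.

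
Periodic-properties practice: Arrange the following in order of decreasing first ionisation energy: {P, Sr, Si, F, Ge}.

F > P > Si > Ge > Sr

F is in period 2, group 17; Si is in period 3, group 14; P is in period 3, group 15; Ge is in period 4, group 14; Sr is in period 5, group 2.
Removing the outermost electron gets harder across a period and easier down a group.
Here both period and group differ, so the two effects have to be weighed against each other.
Ge > Sr: both effects reinforce here, so Ge is clearly the higher of the two.
Si > Ge: Si sits above Ge in group 14, so the down-group effect alone puts Si higher.
P > Si: both are in period 3; the period trend gives P the larger value.
F > P: both effects reinforce here, so F is clearly the higher of the two.
For reference (kJ/mol): F 1681, Si 786, P 1012, Ge 762, Sr 550.
So from highest to lowest: F > P > Si > Ge > Sr.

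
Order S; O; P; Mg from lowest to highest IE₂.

Mg < P < S < O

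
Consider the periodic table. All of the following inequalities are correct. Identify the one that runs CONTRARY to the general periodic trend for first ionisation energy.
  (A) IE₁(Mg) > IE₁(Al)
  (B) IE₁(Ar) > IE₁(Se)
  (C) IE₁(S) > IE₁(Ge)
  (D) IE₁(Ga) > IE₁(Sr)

(A)

The general trend: first ionisation energy increases across a period and decreases down a group.
(A) Mg (period 3, group 2) vs Al (period 3, group 13): the stated order contradicts the simple trend.
(B) Ar (period 3, group 18) vs Se (period 4, group 16): the stated order agrees with the simple trend.
(C) S (period 3, group 16) vs Ge (period 4, group 14): the stated order agrees with the simple trend.
(D) Ga (period 4, group 13) vs Sr (period 5, group 2): the stated order agrees with the simple trend.
The exception is (A): Al's single 3p electron is easier to remove than one from Mg's filled 3s².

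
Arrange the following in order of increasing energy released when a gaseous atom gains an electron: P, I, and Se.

P < Se < I

P is in period 3, group 15; Se is in period 4, group 16; I is in period 5, group 17.
Adding an electron releases more energy for atoms nearer the top right (short of the noble gases).
These sit on a diagonal, where the across-period and down-group effects partly cancel.
Se > P: period and group pull opposite ways; the across-period shift dominates (195 vs 72 kJ/mol).
I > Se: period and group pull opposite ways; the across-period shift dominates (295 vs 195 kJ/mol).
For reference (kJ/mol): P 72, Se 195, I 295.
So from lowest to highest: P < Se < I.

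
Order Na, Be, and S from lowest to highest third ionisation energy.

S, Na, Be

Consider each +2 ion: Na²⁺ is already 1 electron into the core; Be²⁺ is the bare [He] core; S²⁺ still has 4 valence electrons.
Core electrons are held far more tightly than valence electrons, so Na and Be top the IE_3 order.
The numbers (kJ/mol): Na 6910, Be 14849, S 3357.
Overall IE_3 order: S < Na < Be.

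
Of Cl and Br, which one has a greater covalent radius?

Cl is in period 3, group 17; Br is in period 4, group 17.
Across a period the added protons contract the valence shell; down a group each new principal shell makes the atom larger.
All are in group 17, so atomic radius increases down the group.
So Br has the greater covalent radius (Br > Cl).

Br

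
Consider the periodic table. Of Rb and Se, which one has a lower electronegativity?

Se is in period 4, group 16; Rb is in period 5, group 1.
EN rises left→right (higher Z_eff, smaller atoms) and falls top→bottom (larger, more shielded atoms).
Neither a single period nor a single group — weigh both effects.
Se > Rb: relative to Rb, both the across-period and down-group shifts push Se's electronegativity up.
Approximate values (Pauling): Se 2.55, Rb 0.82.
So Rb has the lower electronegativity (Rb < Se).

Rb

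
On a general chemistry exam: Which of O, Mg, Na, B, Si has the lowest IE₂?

After 1 electron has been removed, what remains? O⁺ still has 5 valence electrons; Mg⁺ still has 1 valence electron; Na⁺ is the bare [Ne] core; B⁺ still has 2 valence electrons; Si⁺ still has 3 valence electrons.
Core electrons are held far more tightly than valence electrons, so Na tops the IE_2 order.
Valence configurations: O⁺ [He]2s²2p³, Mg⁺ [Ne]3s¹, B⁺ [He]2s², Si⁺ [Ne]3s²3p¹.
Approximate IE_2 values (kJ/mol): O 3388, Mg 1451, Na 4562, B 2427, Si 1577.
Putting it together, IE_2: Mg < Si < B < O < Na.

Mg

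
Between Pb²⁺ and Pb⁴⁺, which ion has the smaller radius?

Pb⁴⁺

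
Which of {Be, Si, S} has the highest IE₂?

S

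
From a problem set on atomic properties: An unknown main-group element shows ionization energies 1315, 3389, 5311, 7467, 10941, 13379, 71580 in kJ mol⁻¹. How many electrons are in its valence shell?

Look for the largest jump between consecutive ionization energies: IE7/IE6 ≈ 5.4, far larger than any earlier ratio.
That jump marks the point where a core electron is being removed. So the atom has 6 valence electrons.

6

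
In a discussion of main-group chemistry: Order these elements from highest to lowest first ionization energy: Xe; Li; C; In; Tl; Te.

Xe > C > Te > Tl > In > Li

IE₁ increases left→right with effective nuclear charge and decreases top→bottom as the valence shell moves farther out.
Neither a single period nor a single group — weigh both effects.
In > Li: period and group pull opposite ways; the across-period shift dominates (558 vs 520 kJ/mol).
Tl > In: this pair runs against the simple trend — see the exception note.
Te > Tl: both effects reinforce here, so Te is clearly the higher of the two.
C > Te: period and group pull opposite ways; the down-group shift dominates (1086 vs 869 kJ/mol).
Xe > C: period and group pull opposite ways; the across-period shift dominates (1170 vs 1086 kJ/mol).
Note the exception: Tl has a higher first ionization energy than In, contrary to the simple trend — relativistic 6s stabilisation and poor 4f/5d shielding distort the trend for the heavy p-block elements.
Tabulated first ionization energy (kJ/mol): Li 520, C 1086, In 558, Te 869, Xe 1170, Tl 589.
So from highest to lowest: Xe > C > Te > Tl > In > Li.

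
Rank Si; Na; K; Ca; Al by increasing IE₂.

Ca < Si < Al < K < Na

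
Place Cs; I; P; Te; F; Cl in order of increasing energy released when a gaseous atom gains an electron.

Cs < P < Te < I < F < Cl

EA tends to increase across a period and decrease down a group, though the pattern is less regular than for IE or radius.
These span different periods and groups, so the two trends combine.
P > Cs: relative to Cs, both the across-period and down-group shifts push P's electron affinity up.
Te > P: the two effects oppose for this pair; the across-period effect wins (190 vs 72 kJ/mol).
I > Te: both are in period 5; the period trend gives I the larger value.
F > I: they share group 17; the group trend gives F the larger value.
Cl > F: this pair runs against the simple trend — see the exception note.
Note the exception: Cl has a higher electron affinity than F, contrary to the simple trend — F's small 2p subshell makes the incoming electron feel strong e⁻–e⁻ repulsion, so Cl actually releases more energy on gaining an electron.
Approximate values (kJ/mol): F 328, P 72, Cl 349, Te 190, I 295, Cs 46.
So from lowest to highest: Cs < P < Te < I < F < Cl.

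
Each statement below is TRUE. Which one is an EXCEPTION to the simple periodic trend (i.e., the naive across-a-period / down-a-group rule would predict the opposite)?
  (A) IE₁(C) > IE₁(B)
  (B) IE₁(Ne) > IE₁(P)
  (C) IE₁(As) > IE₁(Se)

The general trend: first ionization energy increases across a period and decreases down a group.
(A) C (period 2, group 14) vs B (period 2, group 13): the stated order agrees with the simple trend.
(B) Ne (period 2, group 18) vs P (period 3, group 15): the stated order agrees with the simple trend.
(C) As (period 4, group 15) vs Se (period 4, group 16): the stated order contradicts the simple trend.
The exception is (C): Se (4p⁴) ionizes more easily than half-filled As (4p³).

(C)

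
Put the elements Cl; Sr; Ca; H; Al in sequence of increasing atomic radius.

H < Cl < Al < Ca < Sr

H is in period 1, group 1; Al is in period 3, group 13; Cl is in period 3, group 17; Ca is in period 4, group 2; Sr is in period 5, group 2.
Radius decreases left→right (rising Z_eff, same n) and increases top→bottom (higher n).
Neither a single period nor a single group — weigh both effects.
Cl > H: the two effects oppose for this pair; the down-group effect wins (99 vs 32 pm).
Al > Cl: Al lies to the left of Cl in period 3, so the across-period effect alone puts Al larger.
Ca > Al: relative to Al, both the across-period and down-group shifts push Ca's atomic radius up.
Sr > Ca: Sr sits below Ca in group 2, so the down-group effect alone puts Sr larger.
Approximate values (pm): H 32, Al 126, Cl 99, Ca 171, Sr 185.
So from smallest to largest: H < Cl < Al < Ca < Sr.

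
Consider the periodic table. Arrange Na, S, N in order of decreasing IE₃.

After 2 electrons have been removed, what remains? Na²⁺ is already 1 electron into the core; S²⁺ still has 4 valence electrons; N²⁺ still has 3 valence electrons.
Core electrons are held far more tightly than valence electrons, so Na tops the IE_3 order.
Valence configurations: S²⁺ [Ne]3s²3p², N²⁺ [He]2s²2p¹.
Approximate IE_3 values (kJ/mol): Na 6910, S 3357, N 4578.
So the third ionization energies run S < N < Na.

Na > N > S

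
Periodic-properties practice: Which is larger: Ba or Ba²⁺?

Forming Ba²⁺ removes 2 electrons from Ba. Fewer electrons for the same nuclear charge means less shielding and a higher Z_eff on the remaining electrons, and for main-group metals the entire outer shell is lost.
A cation is smaller than its parent atom: Ba²⁺ < Ba.

Ba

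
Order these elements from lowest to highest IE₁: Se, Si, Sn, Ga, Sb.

Si is in period 3, group 14; Ga is in period 4, group 13; Se is in period 4, group 16; Sn is in period 5, group 14; Sb is in period 5, group 15.
Across a period the outer electron is held more tightly (higher IE₁); down a group it sits in a higher shell, more shielded, and comes off more easily.
These span different periods and groups, so the two trends combine.
Sn > Ga: period and group pull opposite ways; the across-period shift dominates (709 vs 579 kJ/mol).
Si > Sn: Si sits above Sn in group 14, so the down-group effect alone puts Si higher.
Sb > Si: the two effects oppose for this pair; the across-period effect wins (831 vs 786 kJ/mol).
Se > Sb: both effects reinforce here, so Se is clearly the higher of the two.
For reference (kJ/mol): Si 786, Ga 579, Se 941, Sn 709, Sb 831.
So from lowest to highest: Ga < Sn < Si < Sb < Se.

Ga, Sn, Si, Sb, Se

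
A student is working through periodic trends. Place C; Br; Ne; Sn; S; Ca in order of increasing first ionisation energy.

C is in period 2, group 14; Ne is in period 2, group 18; S is in period 3, group 16; Ca is in period 4, group 2; Br is in period 4, group 17; Sn is in period 5, group 14.
IE₁ increases left→right with effective nuclear charge and decreases top→bottom as the valence shell moves farther out.
These span different periods and groups, so the two trends combine.
Sn > Ca: period and group pull opposite ways; the across-period shift dominates (709 vs 590 kJ/mol).
S > Sn: relative to Sn, both the across-period and down-group shifts push S's first ionization energy up.
C > S: the two effects oppose for this pair; the down-group effect wins (1086 vs 1000 kJ/mol).
Br > C: period and group pull opposite ways; the across-period shift dominates (1140 vs 1086 kJ/mol).
Ne > Br: relative to Br, both the across-period and down-group shifts push Ne's first ionization energy up.
Tabulated first ionization energy (kJ/mol): C 1086, Ne 2081, S 1000, Ca 590, Br 1140, Sn 709.
So from lowest to highest: Ca < Sn < S < C < Br < Ne.

Ca < Sn < S < C < Br < Ne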